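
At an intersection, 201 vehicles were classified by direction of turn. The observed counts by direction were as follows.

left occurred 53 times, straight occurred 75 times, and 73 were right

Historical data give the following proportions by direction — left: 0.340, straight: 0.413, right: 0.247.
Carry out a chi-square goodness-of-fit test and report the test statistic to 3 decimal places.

Expected counts E_i = n·p_i: 201×0.340 = 68.34, 201×0.413 = 83.013, 201×0.247 = 49.647.
χ² = (53−68.34)²/68.34 + (75−83.013)²/83.013 + (73−49.647)²/49.647
   = 3.4433 + 0.7735 + 10.9848
Sum = 15.202

15.202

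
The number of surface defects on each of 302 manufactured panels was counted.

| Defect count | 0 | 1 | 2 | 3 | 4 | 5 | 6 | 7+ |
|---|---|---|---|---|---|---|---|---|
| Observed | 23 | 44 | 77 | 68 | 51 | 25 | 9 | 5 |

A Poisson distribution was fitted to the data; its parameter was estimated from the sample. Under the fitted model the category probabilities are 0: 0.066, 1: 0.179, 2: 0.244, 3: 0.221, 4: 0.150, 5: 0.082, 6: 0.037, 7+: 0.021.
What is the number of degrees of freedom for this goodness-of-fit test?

There are k = 8 categories and 1 parameter estimated from the data, so df = 8 − 1 − 1 = 6.

6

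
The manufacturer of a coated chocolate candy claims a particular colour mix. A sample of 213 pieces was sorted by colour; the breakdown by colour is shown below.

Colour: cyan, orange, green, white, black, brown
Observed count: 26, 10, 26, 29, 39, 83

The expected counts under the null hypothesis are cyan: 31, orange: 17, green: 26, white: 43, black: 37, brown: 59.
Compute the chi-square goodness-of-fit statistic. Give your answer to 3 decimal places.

18.118

cyan: (26 − 31)²/31 = 25/31 = 0.8065
orange: (10 − 17)²/17 = 49/17 = 2.8824
green: (26 − 26)²/26 = 0/26 = 0.0000
white: (29 − 43)²/43 = 196/43 = 4.5581
black: (39 − 37)²/37 = 4/37 = 0.1081
brown: (83 − 59)²/59 = 576/59 = 9.7627
Sum = 18.118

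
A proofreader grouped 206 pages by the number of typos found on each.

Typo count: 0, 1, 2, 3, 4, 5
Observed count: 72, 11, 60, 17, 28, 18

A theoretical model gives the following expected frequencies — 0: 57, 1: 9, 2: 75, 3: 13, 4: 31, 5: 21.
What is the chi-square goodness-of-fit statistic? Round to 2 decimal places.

9.34

0: (72 − 57)²/57 = 225/57 = 3.947
1: (11 − 9)²/9 = 4/9 = 0.444
2: (60 − 75)²/75 = 225/75 = 3.000
3: (17 − 13)²/13 = 16/13 = 1.231
4: (28 − 31)²/31 = 9/31 = 0.290
5: (18 − 21)²/21 = 9/21 = 0.429
Sum = 9.34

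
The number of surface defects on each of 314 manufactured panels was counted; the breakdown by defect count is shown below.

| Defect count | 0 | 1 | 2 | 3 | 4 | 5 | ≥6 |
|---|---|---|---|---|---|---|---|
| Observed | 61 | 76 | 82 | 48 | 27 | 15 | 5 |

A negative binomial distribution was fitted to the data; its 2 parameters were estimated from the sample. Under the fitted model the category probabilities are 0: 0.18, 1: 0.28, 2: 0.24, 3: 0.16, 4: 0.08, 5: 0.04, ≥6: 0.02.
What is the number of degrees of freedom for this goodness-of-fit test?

There are k = 7 categories and 2 parameters estimated from the data, so df = 7 − 1 − 2 = 4.

4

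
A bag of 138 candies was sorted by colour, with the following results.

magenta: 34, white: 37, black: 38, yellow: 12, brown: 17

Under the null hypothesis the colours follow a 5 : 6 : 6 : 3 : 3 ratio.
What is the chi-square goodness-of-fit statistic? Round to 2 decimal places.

Ratio total = 23. Expected counts: 138×5/23 = 30, 138×6/23 = 36, 138×6/23 = 36, 138×3/23 = 18, 138×3/23 = 18.
χ² = (34−30)²/30 + (37−36)²/36 + (38−36)²/36 + (12−18)²/18 + (17−18)²/18
   = 0.533 + 0.028 + 0.111 + 2.000 + 0.056
Sum = 2.73

2.73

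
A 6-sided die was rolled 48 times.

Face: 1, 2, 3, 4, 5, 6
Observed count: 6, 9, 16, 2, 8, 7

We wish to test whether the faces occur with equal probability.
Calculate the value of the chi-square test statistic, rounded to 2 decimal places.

Under H₀ each category has probability 1/6, so each expected count is 48/6 = 8.
χ² = (6−8)²/8 + (9−8)²/8 + (16−8)²/8 + (2−8)²/8 + (8−8)²/8 + (7−8)²/8
   = 0.500 + 0.125 + 8.000 + 4.500 + 0.000 + 0.125
Sum = 13.25

13.25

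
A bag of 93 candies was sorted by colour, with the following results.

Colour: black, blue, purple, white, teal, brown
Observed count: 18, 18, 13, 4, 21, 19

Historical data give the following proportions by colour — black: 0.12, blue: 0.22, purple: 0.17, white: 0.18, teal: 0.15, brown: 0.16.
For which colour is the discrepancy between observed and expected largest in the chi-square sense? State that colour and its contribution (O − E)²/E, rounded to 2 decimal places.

white, 9.70

Expected counts E_i = n·p_i: 93×0.12 = 11.16, 93×0.22 = 20.46, 93×0.17 = 15.81, 93×0.18 = 16.74, 93×0.15 = 13.95, 93×0.16 = 14.88.
cat         O        E   (O−E)²/E
black      18    11.16      4.192
blue       18    20.46      0.296
purple     13    15.81      0.499
white       4    16.74      9.696
teal       21    13.95      3.563
brown      19    14.88      1.141
The largest term is for white: 9.70.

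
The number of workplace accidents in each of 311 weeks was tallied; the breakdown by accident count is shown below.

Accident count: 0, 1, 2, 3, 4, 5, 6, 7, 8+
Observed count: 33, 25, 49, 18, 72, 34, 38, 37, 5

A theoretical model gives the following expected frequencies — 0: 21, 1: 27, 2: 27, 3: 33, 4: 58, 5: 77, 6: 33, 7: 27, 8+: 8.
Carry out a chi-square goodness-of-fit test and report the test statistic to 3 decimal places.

64.728

cat         O        E   (O−E)²/E
0          33       21     6.8571
1          25       27     0.1481
2          49       27    17.9259
3          18       33     6.8182
4          72       58     3.3793
5          34       77    24.0130
6          38       33     0.7576
7          37       27     3.7037
8+          5        8     1.1250
Sum = 64.728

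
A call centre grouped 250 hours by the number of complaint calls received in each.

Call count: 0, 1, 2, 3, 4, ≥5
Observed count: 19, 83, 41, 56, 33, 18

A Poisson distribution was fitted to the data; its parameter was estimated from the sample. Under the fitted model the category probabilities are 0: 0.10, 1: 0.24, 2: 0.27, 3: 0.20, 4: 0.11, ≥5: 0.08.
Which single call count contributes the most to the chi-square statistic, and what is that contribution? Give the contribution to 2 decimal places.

Expected counts E_i = n·p_i: 250×0.10 = 25, 250×0.24 = 60, 250×0.27 = 67.5, 250×0.20 = 50, 250×0.11 = 27.5, 250×0.08 = 20.
cat         O        E   (O−E)²/E
0          19       25      1.440
1          83       60      8.817
2          41     67.5     10.404
3          56       50      0.720
4          33     27.5      1.100
≥5         18       20      0.200
The largest term is for 2: 10.40.

2, 10.40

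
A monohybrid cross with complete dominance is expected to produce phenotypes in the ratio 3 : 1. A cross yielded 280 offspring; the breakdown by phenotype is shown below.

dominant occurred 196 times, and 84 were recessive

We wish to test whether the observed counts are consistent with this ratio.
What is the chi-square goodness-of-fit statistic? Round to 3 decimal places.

Ratio total = 4. Expected counts: 280×3/4 = 210, 280×1/4 = 70.
dominant: (196 − 210)²/210 = 196/210 = 0.9333
recessive: (84 − 70)²/70 = 196/70 = 2.8000
Sum = 3.733

3.733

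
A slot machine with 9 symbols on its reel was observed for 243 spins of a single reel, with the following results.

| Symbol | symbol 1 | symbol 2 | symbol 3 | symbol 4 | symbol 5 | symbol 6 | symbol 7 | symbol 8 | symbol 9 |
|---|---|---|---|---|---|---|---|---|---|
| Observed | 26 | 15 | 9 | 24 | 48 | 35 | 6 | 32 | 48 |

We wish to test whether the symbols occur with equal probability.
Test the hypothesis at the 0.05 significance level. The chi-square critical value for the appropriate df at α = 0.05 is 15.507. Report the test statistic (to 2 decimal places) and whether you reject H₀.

Under H₀ each category has probability 1/9, so each expected count is 243/9 = 27.
cat           O        E   (O−E)²/E
symbol 1     26       27      0.037
symbol 2     15       27      5.333
symbol 3      9       27     12.000
symbol 4     24       27      0.333
symbol 5     48       27     16.333
symbol 6     35       27      2.370
symbol 7      6       27     16.333
symbol 8     32       27      0.926
symbol 9     48       27     16.333
Sum = 70.00
df = 8. Since 70.00 > 15.507, we reject H₀.

70.00; reject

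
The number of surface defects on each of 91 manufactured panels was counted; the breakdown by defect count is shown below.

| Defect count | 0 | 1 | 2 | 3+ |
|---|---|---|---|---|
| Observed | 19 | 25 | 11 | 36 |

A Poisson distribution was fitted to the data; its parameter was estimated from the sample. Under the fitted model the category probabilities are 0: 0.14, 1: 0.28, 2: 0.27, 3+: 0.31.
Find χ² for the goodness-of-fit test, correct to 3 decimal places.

Expected counts E_i = n·p_i: 91×0.14 = 12.74, 91×0.28 = 25.48, 91×0.27 = 24.57, 91×0.31 = 28.21.
0: (19 − 12.74)²/12.74 = 39.1876/12.74 = 3.0759
1: (25 − 25.48)²/25.48 = 0.2304/25.48 = 0.0090
2: (11 − 24.57)²/24.57 = 184.1449/24.57 = 7.4947
3+: (36 − 28.21)²/28.21 = 60.6841/28.21 = 2.1512
Sum = 12.731

12.731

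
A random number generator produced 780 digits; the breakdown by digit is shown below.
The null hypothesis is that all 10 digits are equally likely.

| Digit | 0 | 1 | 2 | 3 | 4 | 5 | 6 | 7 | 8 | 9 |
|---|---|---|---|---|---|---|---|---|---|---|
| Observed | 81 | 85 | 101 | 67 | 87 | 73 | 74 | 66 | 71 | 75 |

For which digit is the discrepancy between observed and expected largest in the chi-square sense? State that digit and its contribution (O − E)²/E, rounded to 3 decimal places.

2, 6.782

Under H₀ each category has probability 1/10, so each expected count is 780/10 = 78.
0: (81 − 78)²/78 = 9/78 = 0.1154
1: (85 − 78)²/78 = 49/78 = 0.6282
2: (101 − 78)²/78 = 529/78 = 6.7821
3: (67 − 78)²/78 = 121/78 = 1.5513
4: (87 − 78)²/78 = 81/78 = 1.0385
5: (73 − 78)²/78 = 25/78 = 0.3205
6: (74 − 78)²/78 = 16/78 = 0.2051
7: (66 − 78)²/78 = 144/78 = 1.8462
8: (71 − 78)²/78 = 49/78 = 0.6282
9: (75 − 78)²/78 = 9/78 = 0.1154
The largest term is for 2: 6.782.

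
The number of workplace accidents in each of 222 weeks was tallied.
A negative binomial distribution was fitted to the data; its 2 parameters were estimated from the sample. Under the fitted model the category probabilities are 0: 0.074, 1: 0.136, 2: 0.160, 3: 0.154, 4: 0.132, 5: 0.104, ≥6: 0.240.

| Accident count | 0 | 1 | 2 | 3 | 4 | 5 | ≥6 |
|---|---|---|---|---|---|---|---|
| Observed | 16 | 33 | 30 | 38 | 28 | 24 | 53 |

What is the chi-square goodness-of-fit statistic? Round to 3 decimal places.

Expected counts E_i = n·p_i: 222×0.074 = 16.428, 222×0.136 = 30.192, 222×0.160 = 35.52, 222×0.154 = 34.188, 222×0.132 = 29.304, 222×0.104 = 23.088, 222×0.240 = 53.28.
0: (16 − 16.428)²/16.428 = 0.183184/16.428 = 0.0112
1: (33 − 30.192)²/30.192 = 7.884864/30.192 = 0.2612
2: (30 − 35.52)²/35.52 = 30.4704/35.52 = 0.8578
3: (38 − 34.188)²/34.188 = 14.531344/34.188 = 0.4250
4: (28 − 29.304)²/29.304 = 1.700416/29.304 = 0.0580
5: (24 − 23.088)²/23.088 = 0.831744/23.088 = 0.0360
≥6: (53 − 53.28)²/53.28 = 0.0784/53.28 = 0.0015
Sum = 1.651

1.651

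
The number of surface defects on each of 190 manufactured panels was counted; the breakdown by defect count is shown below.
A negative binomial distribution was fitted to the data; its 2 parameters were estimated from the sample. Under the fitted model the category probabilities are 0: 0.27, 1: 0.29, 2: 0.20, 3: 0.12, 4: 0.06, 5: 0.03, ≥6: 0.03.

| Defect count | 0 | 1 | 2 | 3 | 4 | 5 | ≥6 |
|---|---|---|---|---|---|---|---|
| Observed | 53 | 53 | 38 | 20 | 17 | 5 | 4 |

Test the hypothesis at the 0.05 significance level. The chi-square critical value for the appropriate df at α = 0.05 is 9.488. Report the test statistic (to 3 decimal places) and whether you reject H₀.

Expected counts E_i = n·p_i: 190×0.27 = 51.3, 190×0.29 = 55.1, 190×0.20 = 38, 190×0.12 = 22.8, 190×0.06 = 11.4, 190×0.03 = 5.7, 190×0.03 = 5.7.
0: (53 − 51.3)²/51.3 = 2.89/51.3 = 0.0563
1: (53 − 55.1)²/55.1 = 4.41/55.1 = 0.0800
2: (38 − 38)²/38 = 0/38 = 0.0000
3: (20 − 22.8)²/22.8 = 7.84/22.8 = 0.3439
4: (17 − 11.4)²/11.4 = 31.36/11.4 = 2.7509
5: (5 − 5.7)²/5.7 = 0.49/5.7 = 0.0860
≥6: (4 − 5.7)²/5.7 = 2.89/5.7 = 0.5070
Sum = 3.824
df = 4. Since 3.824 < 9.488, we do not reject H₀.

3.824; do not reject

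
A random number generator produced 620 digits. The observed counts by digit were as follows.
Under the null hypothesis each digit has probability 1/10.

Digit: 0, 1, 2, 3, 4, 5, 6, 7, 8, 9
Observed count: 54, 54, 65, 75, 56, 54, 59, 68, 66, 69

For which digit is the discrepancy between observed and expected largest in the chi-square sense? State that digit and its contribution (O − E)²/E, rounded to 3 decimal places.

Expected count for each of the 10 categories: 620/10 = 62.
cat         O        E   (O−E)²/E
0          54       62     1.0323
1          54       62     1.0323
2          65       62     0.1452
3          75       62     2.7258
4          56       62     0.5806
5          54       62     1.0323
6          59       62     0.1452
7          68       62     0.5806
8          66       62     0.2581
9          69       62     0.7903
The largest term is for 3: 2.726.

3, 2.726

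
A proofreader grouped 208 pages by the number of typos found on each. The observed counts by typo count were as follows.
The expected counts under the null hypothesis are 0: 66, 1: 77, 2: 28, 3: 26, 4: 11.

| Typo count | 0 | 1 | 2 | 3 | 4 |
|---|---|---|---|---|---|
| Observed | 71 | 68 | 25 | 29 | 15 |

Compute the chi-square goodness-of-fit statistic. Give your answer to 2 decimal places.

χ² = (71−66)²/66 + (68−77)²/77 + (25−28)²/28 + (29−26)²/26 + (15−11)²/11
   = 0.379 + 1.052 + 0.321 + 0.346 + 1.455
Sum = 3.55

3.55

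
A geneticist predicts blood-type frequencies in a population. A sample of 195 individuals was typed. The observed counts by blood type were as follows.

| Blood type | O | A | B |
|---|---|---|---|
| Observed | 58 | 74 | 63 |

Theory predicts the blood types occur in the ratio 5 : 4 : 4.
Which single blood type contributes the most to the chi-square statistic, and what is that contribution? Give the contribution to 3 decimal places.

O, 3.853

Ratio total = 13. Expected counts: 195×5/13 = 75, 195×4/13 = 60, 195×4/13 = 60.
cat         O        E   (O−E)²/E
O          58       75     3.8533
A          74       60     3.2667
B          63       60     0.1500
The largest term is for O: 3.853.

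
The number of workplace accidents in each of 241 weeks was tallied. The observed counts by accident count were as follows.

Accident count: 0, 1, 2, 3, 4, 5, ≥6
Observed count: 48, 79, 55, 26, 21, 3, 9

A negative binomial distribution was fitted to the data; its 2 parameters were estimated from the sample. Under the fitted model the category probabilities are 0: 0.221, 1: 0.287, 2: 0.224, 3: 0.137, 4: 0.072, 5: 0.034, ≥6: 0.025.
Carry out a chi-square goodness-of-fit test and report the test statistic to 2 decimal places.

8.96

Expected counts E_i = n·p_i: 241×0.221 = 53.261, 241×0.287 = 69.167, 241×0.224 = 53.984, 241×0.137 = 33.017, 241×0.072 = 17.352, 241×0.034 = 8.194, 241×0.025 = 6.025.
0: (48 − 53.261)²/53.261 = 27.678121/53.261 = 0.520
1: (79 − 69.167)²/69.167 = 96.687889/69.167 = 1.398
2: (55 − 53.984)²/53.984 = 1.032256/53.984 = 0.019
3: (26 − 33.017)²/33.017 = 49.238289/33.017 = 1.491
4: (21 − 17.352)²/17.352 = 13.307904/17.352 = 0.767
5: (3 − 8.194)²/8.194 = 26.977636/8.194 = 3.292
≥6: (9 − 6.025)²/6.025 = 8.850625/6.025 = 1.469
Sum = 8.96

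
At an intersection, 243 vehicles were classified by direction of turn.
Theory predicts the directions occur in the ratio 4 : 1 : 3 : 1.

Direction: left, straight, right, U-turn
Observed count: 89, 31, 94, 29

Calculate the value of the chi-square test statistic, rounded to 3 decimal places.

Ratio total = 9. Expected counts: 243×4/9 = 108, 243×1/9 = 27, 243×3/9 = 81, 243×1/9 = 27.
cat           O        E   (O−E)²/E
left         89      108     3.3426
straight     31       27     0.5926
right        94       81     2.0864
U-turn       29       27     0.1481
Sum = 6.170

6.170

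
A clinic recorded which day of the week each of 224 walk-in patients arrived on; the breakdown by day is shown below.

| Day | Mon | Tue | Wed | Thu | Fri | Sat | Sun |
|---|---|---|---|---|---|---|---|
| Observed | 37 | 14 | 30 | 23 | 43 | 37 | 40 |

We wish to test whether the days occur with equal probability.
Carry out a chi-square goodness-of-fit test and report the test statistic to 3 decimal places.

20.125

Under H₀ each category has probability 1/7, so each expected count is 224/7 = 32.
Mon: (37 − 32)²/32 = 25/32 = 0.7813
Tue: (14 − 32)²/32 = 324/32 = 10.1250
Wed: (30 − 32)²/32 = 4/32 = 0.1250
Thu: (23 − 32)²/32 = 81/32 = 2.5313
Fri: (43 − 32)²/32 = 121/32 = 3.7813
Sat: (37 − 32)²/32 = 25/32 = 0.7813
Sun: (40 − 32)²/32 = 64/32 = 2.0000
Sum = 20.125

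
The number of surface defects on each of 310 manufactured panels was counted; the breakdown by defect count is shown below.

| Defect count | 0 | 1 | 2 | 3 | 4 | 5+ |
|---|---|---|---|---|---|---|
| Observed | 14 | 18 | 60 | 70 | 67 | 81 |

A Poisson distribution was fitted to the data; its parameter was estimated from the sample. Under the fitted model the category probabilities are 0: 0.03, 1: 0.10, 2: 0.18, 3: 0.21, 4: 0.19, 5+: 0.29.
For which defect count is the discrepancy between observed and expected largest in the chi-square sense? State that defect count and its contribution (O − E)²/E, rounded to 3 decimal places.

1, 5.452

Expected counts E_i = n·p_i: 310×0.03 = 9.3, 310×0.10 = 31, 310×0.18 = 55.8, 310×0.21 = 65.1, 310×0.19 = 58.9, 310×0.29 = 89.9.
0: (14 − 9.3)²/9.3 = 22.09/9.3 = 2.3753
1: (18 − 31)²/31 = 169/31 = 5.4516
2: (60 − 55.8)²/55.8 = 17.64/55.8 = 0.3161
3: (70 − 65.1)²/65.1 = 24.01/65.1 = 0.3688
4: (67 − 58.9)²/58.9 = 65.61/58.9 = 1.1139
5+: (81 − 89.9)²/89.9 = 79.21/89.9 = 0.8811
The largest term is for 1: 5.452.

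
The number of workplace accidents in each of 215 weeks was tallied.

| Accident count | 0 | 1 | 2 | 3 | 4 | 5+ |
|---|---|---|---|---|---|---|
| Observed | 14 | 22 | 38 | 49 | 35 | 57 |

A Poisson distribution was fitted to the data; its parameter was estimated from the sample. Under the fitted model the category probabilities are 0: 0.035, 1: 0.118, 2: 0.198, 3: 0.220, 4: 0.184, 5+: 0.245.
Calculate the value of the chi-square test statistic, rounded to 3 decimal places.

Expected counts E_i = n·p_i: 215×0.035 = 7.525, 215×0.118 = 25.37, 215×0.198 = 42.57, 215×0.220 = 47.3, 215×0.184 = 39.56, 215×0.245 = 52.675.
0: (14 − 7.525)²/7.525 = 41.925625/7.525 = 5.5715
1: (22 − 25.37)²/25.37 = 11.3569/25.37 = 0.4477
2: (38 − 42.57)²/42.57 = 20.8849/42.57 = 0.4906
3: (49 − 47.3)²/47.3 = 2.89/47.3 = 0.0611
4: (35 − 39.56)²/39.56 = 20.7936/39.56 = 0.5256
5+: (57 − 52.675)²/52.675 = 18.705625/52.675 = 0.3551
Sum = 7.452

7.452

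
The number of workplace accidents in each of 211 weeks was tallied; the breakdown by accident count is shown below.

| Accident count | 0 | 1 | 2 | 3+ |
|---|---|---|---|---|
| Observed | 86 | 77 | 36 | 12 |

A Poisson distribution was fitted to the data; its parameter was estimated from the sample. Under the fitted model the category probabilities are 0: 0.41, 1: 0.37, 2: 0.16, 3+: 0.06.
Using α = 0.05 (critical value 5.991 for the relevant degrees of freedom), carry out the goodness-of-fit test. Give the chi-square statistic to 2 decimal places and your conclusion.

0.20; do not reject

Expected counts E_i = n·p_i: 211×0.41 = 86.51, 211×0.37 = 78.07, 211×0.16 = 33.76, 211×0.06 = 12.66.
cat         O        E   (O−E)²/E
0          86    86.51      0.003
1          77    78.07      0.015
2          36    33.76      0.149
3+         12    12.66      0.034
Sum = 0.20
df = 2. Since 0.20 < 5.991, we do not reject H₀.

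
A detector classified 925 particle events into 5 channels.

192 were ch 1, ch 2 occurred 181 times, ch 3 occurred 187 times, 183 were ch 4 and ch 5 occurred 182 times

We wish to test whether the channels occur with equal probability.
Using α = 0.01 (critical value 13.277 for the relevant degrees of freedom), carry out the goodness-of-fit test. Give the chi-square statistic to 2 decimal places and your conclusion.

0.44; do not reject

Expected count for each of the 5 categories: 925/5 = 185.
ch 1: (192 − 185)²/185 = 49/185 = 0.265
ch 2: (181 − 185)²/185 = 16/185 = 0.086
ch 3: (187 − 185)²/185 = 4/185 = 0.022
ch 4: (183 − 185)²/185 = 4/185 = 0.022
ch 5: (182 − 185)²/185 = 9/185 = 0.049
Sum = 0.44
df = 4. Since 0.44 < 13.277, we do not reject H₀.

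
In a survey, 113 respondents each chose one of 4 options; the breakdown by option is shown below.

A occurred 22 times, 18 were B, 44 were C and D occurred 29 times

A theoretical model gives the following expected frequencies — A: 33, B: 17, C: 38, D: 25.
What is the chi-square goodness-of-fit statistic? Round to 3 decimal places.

A: (22 − 33)²/33 = 121/33 = 3.6667
B: (18 − 17)²/17 = 1/17 = 0.0588
C: (44 − 38)²/38 = 36/38 = 0.9474
D: (29 − 25)²/25 = 16/25 = 0.6400
Sum = 5.313

5.313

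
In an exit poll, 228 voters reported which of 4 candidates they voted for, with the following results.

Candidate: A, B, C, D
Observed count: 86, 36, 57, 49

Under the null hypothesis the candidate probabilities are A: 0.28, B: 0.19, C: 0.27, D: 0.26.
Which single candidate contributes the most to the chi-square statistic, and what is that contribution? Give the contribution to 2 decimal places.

Expected counts E_i = n·p_i: 228×0.28 = 63.84, 228×0.19 = 43.32, 228×0.27 = 61.56, 228×0.26 = 59.28.
A: (86 − 63.84)²/63.84 = 491.0656/63.84 = 7.692
B: (36 − 43.32)²/43.32 = 53.5824/43.32 = 1.237
C: (57 − 61.56)²/61.56 = 20.7936/61.56 = 0.338
D: (49 − 59.28)²/59.28 = 105.6784/59.28 = 1.783
The largest term is for A: 7.69.

A, 7.69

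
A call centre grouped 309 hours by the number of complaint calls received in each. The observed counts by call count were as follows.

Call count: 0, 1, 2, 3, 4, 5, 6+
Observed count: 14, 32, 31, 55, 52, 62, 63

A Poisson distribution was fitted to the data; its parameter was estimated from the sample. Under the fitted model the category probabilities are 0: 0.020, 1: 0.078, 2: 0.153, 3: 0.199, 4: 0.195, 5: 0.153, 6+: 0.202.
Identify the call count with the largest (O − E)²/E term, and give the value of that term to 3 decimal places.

0, 9.895

Expected counts E_i = n·p_i: 309×0.020 = 6.18, 309×0.078 = 24.102, 309×0.153 = 47.277, 309×0.199 = 61.491, 309×0.195 = 60.255, 309×0.153 = 47.277, 309×0.202 = 62.418.
χ² = (14−6.18)²/6.18 + (32−24.102)²/24.102 + (31−47.277)²/47.277 + (55−61.491)²/61.491 + (52−60.255)²/60.255 + (62−47.277)²/47.277 + (63−62.418)²/62.418
   = 9.8952 + 2.5881 + 5.6040 + 0.6852 + 1.1309 + 4.5850 + 0.0054
The largest term is for 0: 9.895.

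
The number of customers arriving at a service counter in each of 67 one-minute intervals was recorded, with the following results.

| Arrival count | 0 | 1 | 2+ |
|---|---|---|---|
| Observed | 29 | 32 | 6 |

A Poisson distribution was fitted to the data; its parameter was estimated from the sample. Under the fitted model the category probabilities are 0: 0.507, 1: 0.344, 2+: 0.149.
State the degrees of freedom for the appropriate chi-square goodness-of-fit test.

There are k = 3 categories and 1 parameter estimated from the data, so df = 3 − 1 − 1 = 1.

1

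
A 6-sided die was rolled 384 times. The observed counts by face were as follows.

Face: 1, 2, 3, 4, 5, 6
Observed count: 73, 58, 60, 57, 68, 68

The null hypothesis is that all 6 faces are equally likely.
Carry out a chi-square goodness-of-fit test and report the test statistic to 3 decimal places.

3.344

Expected count for each of the 6 categories: 384/6 = 64.
χ² = (73−64)²/64 + (58−64)²/64 + (60−64)²/64 + (57−64)²/64 + (68−64)²/64 + (68−64)²/64
   = 1.2656 + 0.5625 + 0.2500 + 0.7656 + 0.2500 + 0.2500
Sum = 3.344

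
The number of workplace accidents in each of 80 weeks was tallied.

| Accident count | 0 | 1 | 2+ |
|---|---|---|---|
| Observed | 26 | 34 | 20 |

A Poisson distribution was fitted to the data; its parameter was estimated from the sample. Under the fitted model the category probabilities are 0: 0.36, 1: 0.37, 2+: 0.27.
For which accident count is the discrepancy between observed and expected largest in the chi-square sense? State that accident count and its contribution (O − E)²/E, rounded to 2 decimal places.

Expected counts E_i = n·p_i: 80×0.36 = 28.8, 80×0.37 = 29.6, 80×0.27 = 21.6.
0: (26 − 28.8)²/28.8 = 7.84/28.8 = 0.272
1: (34 − 29.6)²/29.6 = 19.36/29.6 = 0.654
2+: (20 − 21.6)²/21.6 = 2.56/21.6 = 0.119
The largest term is for 1: 0.65.

1, 0.65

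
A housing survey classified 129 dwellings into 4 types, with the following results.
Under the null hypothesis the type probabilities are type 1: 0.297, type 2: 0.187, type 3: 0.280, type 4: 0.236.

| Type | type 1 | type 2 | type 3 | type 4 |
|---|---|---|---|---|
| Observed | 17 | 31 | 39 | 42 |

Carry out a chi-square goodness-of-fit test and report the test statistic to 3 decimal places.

Expected counts E_i = n·p_i: 129×0.297 = 38.313, 129×0.187 = 24.123, 129×0.280 = 36.12, 129×0.236 = 30.444.
type 1: (17 − 38.313)²/38.313 = 454.243969/38.313 = 11.8561
type 2: (31 − 24.123)²/24.123 = 47.293129/24.123 = 1.9605
type 3: (39 − 36.12)²/36.12 = 8.2944/36.12 = 0.2296
type 4: (42 − 30.444)²/30.444 = 133.541136/30.444 = 4.3865
Sum = 18.433

18.433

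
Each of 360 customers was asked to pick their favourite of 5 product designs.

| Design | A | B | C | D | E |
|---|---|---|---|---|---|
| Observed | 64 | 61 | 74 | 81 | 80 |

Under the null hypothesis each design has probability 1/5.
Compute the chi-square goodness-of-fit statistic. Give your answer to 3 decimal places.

Expected count for each of the 5 categories: 360/5 = 72.
cat         O        E   (O−E)²/E
A          64       72     0.8889
B          61       72     1.6806
C          74       72     0.0556
D          81       72     1.1250
E          80       72     0.8889
Sum = 4.639

4.639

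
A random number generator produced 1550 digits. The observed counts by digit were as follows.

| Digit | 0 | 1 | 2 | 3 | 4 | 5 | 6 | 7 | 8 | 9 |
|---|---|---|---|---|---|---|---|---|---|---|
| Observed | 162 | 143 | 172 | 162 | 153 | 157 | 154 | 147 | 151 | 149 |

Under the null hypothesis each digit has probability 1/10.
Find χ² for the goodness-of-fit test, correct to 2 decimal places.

Expected count for each of the 10 categories: 1550/10 = 155.
cat         O        E   (O−E)²/E
0         162      155      0.316
1         143      155      0.929
2         172      155      1.865
3         162      155      0.316
4         153      155      0.026
5         157      155      0.026
6         154      155      0.006
7         147      155      0.413
8         151      155      0.103
9         149      155      0.232
Sum = 4.23

4.23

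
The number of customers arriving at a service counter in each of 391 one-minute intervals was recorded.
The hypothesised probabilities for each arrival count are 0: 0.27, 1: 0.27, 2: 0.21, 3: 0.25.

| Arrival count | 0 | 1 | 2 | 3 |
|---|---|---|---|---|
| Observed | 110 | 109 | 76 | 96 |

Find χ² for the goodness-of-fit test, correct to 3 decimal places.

0.783

Expected counts E_i = n·p_i: 391×0.27 = 105.57, 391×0.27 = 105.57, 391×0.21 = 82.11, 391×0.25 = 97.75.
χ² = (110−105.57)²/105.57 + (109−105.57)²/105.57 + (76−82.11)²/82.11 + (96−97.75)²/97.75
   = 0.1859 + 0.1114 + 0.4547 + 0.0313
Sum = 0.783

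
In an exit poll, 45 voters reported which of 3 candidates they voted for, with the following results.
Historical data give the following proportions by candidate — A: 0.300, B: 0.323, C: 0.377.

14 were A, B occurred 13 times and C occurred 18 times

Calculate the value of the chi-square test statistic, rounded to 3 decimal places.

0.244

Expected counts E_i = n·p_i: 45×0.300 = 13.5, 45×0.323 = 14.535, 45×0.377 = 16.965.
χ² = (14−13.5)²/13.5 + (13−14.535)²/14.535 + (18−16.965)²/16.965
   = 0.0185 + 0.1621 + 0.0631
Sum = 0.244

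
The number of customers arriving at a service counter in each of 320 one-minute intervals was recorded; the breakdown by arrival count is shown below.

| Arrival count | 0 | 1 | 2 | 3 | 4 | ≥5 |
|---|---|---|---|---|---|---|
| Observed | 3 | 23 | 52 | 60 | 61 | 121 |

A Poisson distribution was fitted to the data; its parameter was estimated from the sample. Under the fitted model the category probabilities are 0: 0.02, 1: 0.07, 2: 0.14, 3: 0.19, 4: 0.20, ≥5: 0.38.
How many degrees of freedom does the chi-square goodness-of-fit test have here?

4

There are k = 6 categories and 1 parameter estimated from the data, so df = 6 − 1 − 1 = 4.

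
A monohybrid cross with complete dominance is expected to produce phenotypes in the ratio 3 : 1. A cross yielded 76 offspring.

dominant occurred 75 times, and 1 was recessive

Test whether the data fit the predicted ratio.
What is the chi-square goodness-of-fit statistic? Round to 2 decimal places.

22.74

Ratio total = 4. Expected counts: 76×3/4 = 57, 76×1/4 = 19.
dominant: (75 − 57)²/57 = 324/57 = 5.684
recessive: (1 − 19)²/19 = 324/19 = 17.053
Sum = 22.74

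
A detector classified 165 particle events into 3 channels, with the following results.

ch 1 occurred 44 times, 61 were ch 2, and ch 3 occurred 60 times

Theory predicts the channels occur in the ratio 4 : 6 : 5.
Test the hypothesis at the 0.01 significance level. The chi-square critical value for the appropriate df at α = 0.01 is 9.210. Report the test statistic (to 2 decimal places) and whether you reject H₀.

0.83; do not reject

Ratio total = 15. Expected counts: 165×4/15 = 44, 165×6/15 = 66, 165×5/15 = 55.
cat         O        E   (O−E)²/E
ch 1       44       44      0.000
ch 2       61       66      0.379
ch 3       60       55      0.455
Sum = 0.83
df = 2. Since 0.83 < 9.210, we do not reject H₀.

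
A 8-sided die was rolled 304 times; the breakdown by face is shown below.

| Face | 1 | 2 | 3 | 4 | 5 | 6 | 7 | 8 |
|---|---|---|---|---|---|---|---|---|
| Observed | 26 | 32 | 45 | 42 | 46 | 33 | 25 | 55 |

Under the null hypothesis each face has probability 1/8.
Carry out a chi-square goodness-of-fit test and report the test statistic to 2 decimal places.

Under H₀ each category has probability 1/8, so each expected count is 304/8 = 38.
χ² = (26−38)²/38 + (32−38)²/38 + (45−38)²/38 + (42−38)²/38 + (46−38)²/38 + (33−38)²/38 + (25−38)²/38 + (55−38)²/38
   = 3.789 + 0.947 + 1.289 + 0.421 + 1.684 + 0.658 + 4.447 + 7.605
Sum = 20.84

20.84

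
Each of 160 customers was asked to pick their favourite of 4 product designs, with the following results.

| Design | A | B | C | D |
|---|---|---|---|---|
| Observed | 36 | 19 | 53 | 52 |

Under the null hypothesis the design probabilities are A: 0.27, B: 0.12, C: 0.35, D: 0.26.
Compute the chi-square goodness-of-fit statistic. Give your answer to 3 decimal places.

3.963

Expected counts E_i = n·p_i: 160×0.27 = 43.2, 160×0.12 = 19.2, 160×0.35 = 56, 160×0.26 = 41.6.
cat         O        E   (O−E)²/E
A          36     43.2     1.2000
B          19     19.2     0.0021
C          53       56     0.1607
D          52     41.6     2.6000
Sum = 3.963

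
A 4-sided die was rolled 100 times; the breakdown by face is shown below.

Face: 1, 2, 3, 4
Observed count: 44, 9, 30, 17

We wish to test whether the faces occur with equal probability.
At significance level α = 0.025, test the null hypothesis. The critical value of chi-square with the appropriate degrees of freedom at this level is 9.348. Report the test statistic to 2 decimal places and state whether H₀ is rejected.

Under H₀ each category has probability 1/4, so each expected count is 100/4 = 25.
cat         O        E   (O−E)²/E
1          44       25     14.440
2           9       25     10.240
3          30       25      1.000
4          17       25      2.560
Sum = 28.24
df = 3. Since 28.24 > 9.348, we reject H₀.

28.24; reject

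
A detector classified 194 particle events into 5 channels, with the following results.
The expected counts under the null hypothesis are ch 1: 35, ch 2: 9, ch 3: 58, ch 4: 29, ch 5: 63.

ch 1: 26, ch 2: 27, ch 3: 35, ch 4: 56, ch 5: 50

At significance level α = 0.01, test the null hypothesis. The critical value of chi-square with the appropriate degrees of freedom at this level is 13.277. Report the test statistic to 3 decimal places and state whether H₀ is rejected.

cat         O        E   (O−E)²/E
ch 1       26       35     2.3143
ch 2       27        9    36.0000
ch 3       35       58     9.1207
ch 4       56       29    25.1379
ch 5       50       63     2.6825
Sum = 75.255
df = 4. Since 75.255 > 13.277, we reject H₀.

75.255; reject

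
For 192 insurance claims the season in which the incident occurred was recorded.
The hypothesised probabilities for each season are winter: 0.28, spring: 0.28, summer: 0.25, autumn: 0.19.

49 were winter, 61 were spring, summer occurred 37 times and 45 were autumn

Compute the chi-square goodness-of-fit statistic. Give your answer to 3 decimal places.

5.907

Expected counts E_i = n·p_i: 192×0.28 = 53.76, 192×0.28 = 53.76, 192×0.25 = 48, 192×0.19 = 36.48.
cat         O        E   (O−E)²/E
winter     49    53.76     0.4215
spring     61    53.76     0.9750
summer     37       48     2.5208
autumn     45    36.48     1.9899
Sum = 5.907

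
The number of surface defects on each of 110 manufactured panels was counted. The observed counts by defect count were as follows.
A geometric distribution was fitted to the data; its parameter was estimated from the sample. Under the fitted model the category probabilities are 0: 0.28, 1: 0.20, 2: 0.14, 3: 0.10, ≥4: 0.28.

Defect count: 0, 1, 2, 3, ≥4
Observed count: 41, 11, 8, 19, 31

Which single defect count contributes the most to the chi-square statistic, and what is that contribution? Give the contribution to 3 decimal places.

3, 5.818

Expected counts E_i = n·p_i: 110×0.28 = 30.8, 110×0.20 = 22, 110×0.14 = 15.4, 110×0.10 = 11, 110×0.28 = 30.8.
0: (41 − 30.8)²/30.8 = 104.04/30.8 = 3.3779
1: (11 − 22)²/22 = 121/22 = 5.5000
2: (8 − 15.4)²/15.4 = 54.76/15.4 = 3.5558
3: (19 − 11)²/11 = 64/11 = 5.8182
≥4: (31 − 30.8)²/30.8 = 0.04/30.8 = 0.0013
The largest term is for 3: 5.818.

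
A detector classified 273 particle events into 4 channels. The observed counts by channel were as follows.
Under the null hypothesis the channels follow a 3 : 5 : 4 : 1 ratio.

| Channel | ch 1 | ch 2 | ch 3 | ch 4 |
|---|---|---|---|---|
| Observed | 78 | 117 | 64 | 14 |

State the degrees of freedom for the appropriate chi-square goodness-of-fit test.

There are k = 4 categories and no parameters were estimated from the data, so df = 4 − 1 = 3.

3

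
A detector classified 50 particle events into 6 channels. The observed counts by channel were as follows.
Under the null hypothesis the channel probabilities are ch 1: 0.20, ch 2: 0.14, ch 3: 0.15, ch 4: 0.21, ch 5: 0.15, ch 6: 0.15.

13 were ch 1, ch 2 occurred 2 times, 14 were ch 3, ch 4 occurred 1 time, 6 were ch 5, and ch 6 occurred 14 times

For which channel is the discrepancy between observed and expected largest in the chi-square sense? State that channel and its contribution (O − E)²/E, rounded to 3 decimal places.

ch 4, 8.595

Expected counts E_i = n·p_i: 50×0.20 = 10, 50×0.14 = 7, 50×0.15 = 7.5, 50×0.21 = 10.5, 50×0.15 = 7.5, 50×0.15 = 7.5.
ch 1: (13 − 10)²/10 = 9/10 = 0.9000
ch 2: (2 − 7)²/7 = 25/7 = 3.5714
ch 3: (14 − 7.5)²/7.5 = 42.25/7.5 = 5.6333
ch 4: (1 − 10.5)²/10.5 = 90.25/10.5 = 8.5952
ch 5: (6 − 7.5)²/7.5 = 2.25/7.5 = 0.3000
ch 6: (14 − 7.5)²/7.5 = 42.25/7.5 = 5.6333
The largest term is for ch 4: 8.595.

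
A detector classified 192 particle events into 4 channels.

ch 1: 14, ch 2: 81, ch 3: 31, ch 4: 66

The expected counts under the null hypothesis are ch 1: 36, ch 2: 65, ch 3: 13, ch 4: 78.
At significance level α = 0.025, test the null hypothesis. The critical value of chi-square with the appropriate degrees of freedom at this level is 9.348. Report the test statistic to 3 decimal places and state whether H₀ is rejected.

ch 1: (14 − 36)²/36 = 484/36 = 13.4444
ch 2: (81 − 65)²/65 = 256/65 = 3.9385
ch 3: (31 − 13)²/13 = 324/13 = 24.9231
ch 4: (66 − 78)²/78 = 144/78 = 1.8462
Sum = 44.152
df = 3. Since 44.152 > 9.348, we reject H₀.

44.152; reject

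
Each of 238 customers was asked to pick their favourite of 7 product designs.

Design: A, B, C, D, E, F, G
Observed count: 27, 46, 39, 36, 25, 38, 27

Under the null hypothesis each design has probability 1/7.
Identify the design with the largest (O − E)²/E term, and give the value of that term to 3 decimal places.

Expected count for each of the 7 categories: 238/7 = 34.
A: (27 − 34)²/34 = 49/34 = 1.4412
B: (46 − 34)²/34 = 144/34 = 4.2353
C: (39 − 34)²/34 = 25/34 = 0.7353
D: (36 − 34)²/34 = 4/34 = 0.1176
E: (25 − 34)²/34 = 81/34 = 2.3824
F: (38 − 34)²/34 = 16/34 = 0.4706
G: (27 − 34)²/34 = 49/34 = 1.4412
The largest term is for B: 4.235.

B, 4.235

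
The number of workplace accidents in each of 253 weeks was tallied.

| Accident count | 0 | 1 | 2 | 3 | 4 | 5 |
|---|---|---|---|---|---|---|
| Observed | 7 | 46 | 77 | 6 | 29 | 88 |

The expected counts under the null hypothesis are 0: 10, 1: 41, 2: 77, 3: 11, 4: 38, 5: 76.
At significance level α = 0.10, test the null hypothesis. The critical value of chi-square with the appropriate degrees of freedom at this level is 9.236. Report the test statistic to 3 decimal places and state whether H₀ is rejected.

χ² = (7−10)²/10 + (46−41)²/41 + (77−77)²/77 + (6−11)²/11 + (29−38)²/38 + (88−76)²/76
   = 0.9000 + 0.6098 + 0.0000 + 2.2727 + 2.1316 + 1.8947
Sum = 7.809
df = 5. Since 7.809 < 9.236, we do not reject H₀.

7.809; do not reject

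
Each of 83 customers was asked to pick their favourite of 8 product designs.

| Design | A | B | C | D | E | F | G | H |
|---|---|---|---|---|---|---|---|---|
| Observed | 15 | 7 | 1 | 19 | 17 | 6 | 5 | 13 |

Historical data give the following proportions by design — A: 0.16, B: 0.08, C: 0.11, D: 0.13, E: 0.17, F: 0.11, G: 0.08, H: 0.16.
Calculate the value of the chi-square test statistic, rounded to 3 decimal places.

15.805

Expected counts E_i = n·p_i: 83×0.16 = 13.28, 83×0.08 = 6.64, 83×0.11 = 9.13, 83×0.13 = 10.79, 83×0.17 = 14.11, 83×0.11 = 9.13, 83×0.08 = 6.64, 83×0.16 = 13.28.
A: (15 − 13.28)²/13.28 = 2.9584/13.28 = 0.2228
B: (7 − 6.64)²/6.64 = 0.1296/6.64 = 0.0195
C: (1 − 9.13)²/9.13 = 66.0969/9.13 = 7.2395
D: (19 − 10.79)²/10.79 = 67.4041/10.79 = 6.2469
E: (17 − 14.11)²/14.11 = 8.3521/14.11 = 0.5919
F: (6 − 9.13)²/9.13 = 9.7969/9.13 = 1.0730
G: (5 − 6.64)²/6.64 = 2.6896/6.64 = 0.4051
H: (13 − 13.28)²/13.28 = 0.0784/13.28 = 0.0059
Sum = 15.805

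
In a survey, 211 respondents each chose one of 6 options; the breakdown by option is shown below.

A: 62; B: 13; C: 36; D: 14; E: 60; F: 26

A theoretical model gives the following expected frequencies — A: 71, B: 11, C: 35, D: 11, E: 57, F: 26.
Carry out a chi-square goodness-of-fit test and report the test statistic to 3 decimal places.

χ² = (62−71)²/71 + (13−11)²/11 + (36−35)²/35 + (14−11)²/11 + (60−57)²/57 + (26−26)²/26
   = 1.1408 + 0.3636 + 0.0286 + 0.8182 + 0.1579 + 0.0000
Sum = 2.509

2.509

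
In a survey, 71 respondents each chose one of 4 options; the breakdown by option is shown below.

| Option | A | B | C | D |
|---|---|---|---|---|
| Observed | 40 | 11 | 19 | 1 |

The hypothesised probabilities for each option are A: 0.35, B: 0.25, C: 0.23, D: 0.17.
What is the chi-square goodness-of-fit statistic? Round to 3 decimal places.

Expected counts E_i = n·p_i: 71×0.35 = 24.85, 71×0.25 = 17.75, 71×0.23 = 16.33, 71×0.17 = 12.07.
A: (40 − 24.85)²/24.85 = 229.5225/24.85 = 9.2363
B: (11 − 17.75)²/17.75 = 45.5625/17.75 = 2.5669
C: (19 − 16.33)²/16.33 = 7.1289/16.33 = 0.4366
D: (1 − 12.07)²/12.07 = 122.5449/12.07 = 10.1529
Sum = 22.393

22.393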